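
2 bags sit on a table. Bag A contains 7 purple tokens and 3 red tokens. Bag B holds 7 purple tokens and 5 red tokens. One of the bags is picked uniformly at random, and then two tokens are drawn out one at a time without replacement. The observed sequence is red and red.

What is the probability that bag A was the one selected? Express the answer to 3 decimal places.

0.306

Compute the likelihood of the observed sequence for each case: P(data | bag A) = (3/10)(2/9) = 1/15; P(data | bag B) = (5/12)(4/11) = 5/33.
Multiplying each by its prior: 1/2 · 1/15 = 1/30, 1/2 · 5/33 = 5/66; summing to 6/55.
Therefore the posterior P(bag A | data) = (1/30) / (6/55) = 11/36.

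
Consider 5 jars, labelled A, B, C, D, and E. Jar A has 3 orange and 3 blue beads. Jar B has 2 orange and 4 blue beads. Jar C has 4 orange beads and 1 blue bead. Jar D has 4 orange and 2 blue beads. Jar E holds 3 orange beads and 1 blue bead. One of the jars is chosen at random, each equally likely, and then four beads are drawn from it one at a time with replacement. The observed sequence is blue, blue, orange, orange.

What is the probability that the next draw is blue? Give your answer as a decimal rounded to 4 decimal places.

0.4258

Under each hypothesis, the probability of the observed sequence is: P(data | jar A) = (3/6)(3/6)(3/6)(3/6) = 0.0625; P(data | jar B) = (4/6)(4/6)(2/6)(2/6) = 0.049383; P(data | jar C) = (1/5)(1/5)(4/5)(4/5) = 0.0256; P(data | jar D) = (2/6)(2/6)(4/6)(4/6) = 0.049383; P(data | jar E) = (1/4)(1/4)(3/4)(3/4) = 0.035156.
Weighting by the prior gives 1/5 · 0.0625 = 0.0125, 1/5 · 0.049383 = 0.0098765, 1/5 · 0.0256 = 0.00512, 1/5 · 0.049383 = 0.0098765, 1/5 · 0.035156 = 0.0070313; these sum to 0.044404.
Dividing through by the total gives posterior P(jar A | data) = 0.2815, P(jar B | data) = 0.22242, P(jar C | data) = 0.1153, P(jar D | data) = 0.22242, P(jar E | data) = 0.15835.
Averaging over the posterior, P(blue next | data) = (1/2)(0.2815) + (2/3)(0.22242) + (1/5)(0.1153) + (1/3)(0.22242) + (1/4)(0.15835) = 0.42582.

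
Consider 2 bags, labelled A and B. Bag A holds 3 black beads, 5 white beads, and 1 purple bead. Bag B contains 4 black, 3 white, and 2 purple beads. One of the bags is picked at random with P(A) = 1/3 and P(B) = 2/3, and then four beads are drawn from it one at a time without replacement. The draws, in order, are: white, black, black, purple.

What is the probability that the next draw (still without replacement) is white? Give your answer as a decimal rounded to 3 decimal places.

Under each hypothesis, the probability of the observed sequence is: P(data | bag A) = (5/9)(3/8)(2/7)(1/6) = 0.0099206; P(data | bag B) = (3/9)(4/8)(3/7)(2/6) = 0.02381.
Multiplying each by its prior: 1/3 · 0.0099206 = 0.0033069, 2/3 · 0.02381 = 0.015873; these sum to 0.01918.
Dividing through by the total gives posterior P(bag A | data) = 0.17241, P(bag B | data) = 0.82759.
The predictive probability is P(white next | data) = (4/5)(0.17241) + (2/5)(0.82759) = 0.46897.

0.469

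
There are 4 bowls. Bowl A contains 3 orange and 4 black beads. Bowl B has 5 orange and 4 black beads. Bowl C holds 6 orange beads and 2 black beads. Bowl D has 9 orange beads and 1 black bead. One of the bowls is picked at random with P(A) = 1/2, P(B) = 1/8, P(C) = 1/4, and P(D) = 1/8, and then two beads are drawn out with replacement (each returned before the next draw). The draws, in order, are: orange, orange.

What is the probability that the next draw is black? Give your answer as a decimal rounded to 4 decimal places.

Under each hypothesis, the probability of the observed sequence is: P(data | bowl A) = (3/7)(3/7) = 0.18367; P(data | bowl B) = (5/9)(5/9) = 0.30864; P(data | bowl C) = (6/8)(6/8) = 0.5625; P(data | bowl D) = (9/10)(9/10) = 0.81.
The prior-weighted likelihoods are 1/2 · 0.18367 = 0.091837, 1/8 · 0.30864 = 0.03858, 1/4 · 0.5625 = 0.14062, 1/8 · 0.81 = 0.10125; summing to 0.37229.
Dividing through by the total gives posterior P(bowl A | data) = 0.24668, P(bowl B | data) = 0.10363, P(bowl C | data) = 0.37773, P(bowl D | data) = 0.27196.
So P(black next | data) = Σ P(black next | H) P(H | data) = (4/7)(0.24668) + (4/9)(0.10363) + (1/4)(0.37773) + (1/10)(0.27196) = 0.30865.

0.3086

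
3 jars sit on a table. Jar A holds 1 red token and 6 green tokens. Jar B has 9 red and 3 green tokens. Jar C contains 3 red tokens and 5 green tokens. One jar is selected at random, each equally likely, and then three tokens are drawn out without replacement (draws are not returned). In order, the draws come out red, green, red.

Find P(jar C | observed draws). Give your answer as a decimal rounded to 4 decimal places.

0.3530

For each hypothesis, P(data | H) works out to: P(data | jar A) = (1/7)(6/6)(0/5) = 0; P(data | jar B) = (9/12)(3/11)(8/10) = 0.16364; P(data | jar C) = (3/8)(5/7)(2/6) = 0.089286.
Weighting by the prior gives 1/3 · 0 = 0, 1/3 · 0.16364 = 0.054545, 1/3 · 0.089286 = 0.029762; these sum to 0.084307.
Therefore the posterior P(jar C | data) = (0.029762) / (0.084307) = 0.35302.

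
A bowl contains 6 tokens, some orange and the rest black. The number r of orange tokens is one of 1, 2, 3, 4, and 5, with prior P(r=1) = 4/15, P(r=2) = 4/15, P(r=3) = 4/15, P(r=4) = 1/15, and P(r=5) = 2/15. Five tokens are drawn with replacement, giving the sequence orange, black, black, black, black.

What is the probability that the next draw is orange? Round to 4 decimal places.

0.2925

For each hypothesis, P(data | H) works out to: P(data | r = 1) = (1/6)(5/6)(5/6)(5/6)(5/6) = 0.080376; P(data | r = 2) = (2/6)(4/6)(4/6)(4/6)(4/6) = 0.065844; P(data | r = 3) = (3/6)(3/6)(3/6)(3/6)(3/6) = 0.03125; P(data | r = 4) = (4/6)(2/6)(2/6)(2/6)(2/6) = 0.0082305; P(data | r = 5) = (5/6)(1/6)(1/6)(1/6)(1/6) = 0.000643.
Multiplying each by its prior: 4/15 · 0.080376 = 0.021433, 4/15 · 0.065844 = 0.017558, 4/15 · 0.03125 = 0.0083333, 1/15 · 0.0082305 = 0.0005487, 2/15 · 0.000643 = 8.5734e-05; with total 0.04796.
Dividing through by the total gives posterior P(r = 1 | data) = 0.44691, P(r = 2 | data) = 0.36611, P(r = 3 | data) = 0.17376, P(r = 4 | data) = 0.011441, P(r = 5 | data) = 0.0017876.
Averaging over the posterior, P(orange next | data) = (1/6)(0.44691) + (1/3)(0.36611) + (1/2)(0.17376) + (2/3)(0.011441) + (5/6)(0.0017876) = 0.29252.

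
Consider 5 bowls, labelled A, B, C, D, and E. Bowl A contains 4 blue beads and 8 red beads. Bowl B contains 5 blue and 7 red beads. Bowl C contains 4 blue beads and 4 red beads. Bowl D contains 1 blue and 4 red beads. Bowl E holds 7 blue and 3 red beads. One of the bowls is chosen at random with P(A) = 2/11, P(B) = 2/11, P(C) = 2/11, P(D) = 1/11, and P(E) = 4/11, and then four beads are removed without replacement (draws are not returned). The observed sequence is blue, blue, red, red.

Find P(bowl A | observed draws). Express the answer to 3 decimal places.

0.181

For each hypothesis, P(data | H) works out to: P(data | bowl A) = (4/12)(3/11)(8/10)(7/9) = 0.056566; P(data | bowl B) = (5/12)(4/11)(7/10)(6/9) = 0.070707; P(data | bowl C) = (4/8)(3/7)(4/6)(3/5) = 0.085714; P(data | bowl D) = (1/5)(0/4) = 0; P(data | bowl E) = (7/10)(6/9)(3/8)(2/7) = 0.05.
Multiplying each by its prior: 2/11 · 0.056566 = 0.010285, 2/11 · 0.070707 = 0.012856, 2/11 · 0.085714 = 0.015584, 1/11 · 0 = 0, 4/11 · 0.05 = 0.018182; with total 0.056907.
So P(bowl A | data) = (0.010285) / (0.056907) = 0.18073.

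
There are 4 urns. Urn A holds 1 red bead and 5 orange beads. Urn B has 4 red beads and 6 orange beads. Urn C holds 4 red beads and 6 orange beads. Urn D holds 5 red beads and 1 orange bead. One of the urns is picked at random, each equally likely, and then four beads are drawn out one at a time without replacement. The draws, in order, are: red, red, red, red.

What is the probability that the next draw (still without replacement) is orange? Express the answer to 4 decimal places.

0.5139

The likelihood of the observed sequence under each hypothesis: P(data | urn A) = (1/6)(0/5) = 0; P(data | urn B) = (4/10)(3/9)(2/8)(1/7) = 1/210; P(data | urn C) = (4/10)(3/9)(2/8)(1/7) = 1/210; P(data | urn D) = (5/6)(4/5)(3/4)(2/3) = 1/3.
Weighting by the prior gives 1/4 · 0 = 0, 1/4 · 1/210 = 1/840, 1/4 · 1/210 = 1/840, 1/4 · 1/3 = 1/12; with total 3/35.
Dividing through by the total gives posterior P(urn A | data) = 0, P(urn B | data) = 1/72, P(urn C | data) = 1/72, P(urn D | data) = 35/36.
So P(orange next | data) = Σ P(orange next | H) P(H | data) = (1)(1/72) + (1)(1/72) + (1/2)(35/36) = 37/72.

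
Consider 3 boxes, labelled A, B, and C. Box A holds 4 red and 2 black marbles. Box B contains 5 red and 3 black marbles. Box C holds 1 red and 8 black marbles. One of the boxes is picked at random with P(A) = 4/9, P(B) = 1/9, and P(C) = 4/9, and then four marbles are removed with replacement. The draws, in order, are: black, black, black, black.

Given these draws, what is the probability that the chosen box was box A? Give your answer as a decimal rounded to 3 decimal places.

For each hypothesis, P(data | H) works out to: P(data | box A) = (2/6)(2/6)(2/6)(2/6) = 0.012346; P(data | box B) = (3/8)(3/8)(3/8)(3/8) = 0.019775; P(data | box C) = (8/9)(8/9)(8/9)(8/9) = 0.6243.
Multiplying each by its prior: 4/9 · 0.012346 = 0.005487, 1/9 · 0.019775 = 0.0021973, 4/9 · 0.6243 = 0.27746; summing to 0.28515.
Hence P(box A | data) = (0.005487) / (0.28515) = 0.019242.

0.019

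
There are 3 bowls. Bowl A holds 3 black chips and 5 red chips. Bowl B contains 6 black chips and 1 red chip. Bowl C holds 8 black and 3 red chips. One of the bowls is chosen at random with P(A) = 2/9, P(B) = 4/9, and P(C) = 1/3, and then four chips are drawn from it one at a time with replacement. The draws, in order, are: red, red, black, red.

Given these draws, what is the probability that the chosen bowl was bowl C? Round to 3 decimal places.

Compute the likelihood of the observed sequence for each case: P(data | bowl A) = (5/8)(5/8)(3/8)(5/8) = 0.091553; P(data | bowl B) = (1/7)(1/7)(6/7)(1/7) = 0.002499; P(data | bowl C) = (3/11)(3/11)(8/11)(3/11) = 0.014753.
Multiplying each by its prior: 2/9 · 0.091553 = 0.020345, 4/9 · 0.002499 = 0.0011106, 1/3 · 0.014753 = 0.0049177; these sum to 0.026373.
So P(bowl C | data) = (0.0049177) / (0.026373) = 0.18646.

0.186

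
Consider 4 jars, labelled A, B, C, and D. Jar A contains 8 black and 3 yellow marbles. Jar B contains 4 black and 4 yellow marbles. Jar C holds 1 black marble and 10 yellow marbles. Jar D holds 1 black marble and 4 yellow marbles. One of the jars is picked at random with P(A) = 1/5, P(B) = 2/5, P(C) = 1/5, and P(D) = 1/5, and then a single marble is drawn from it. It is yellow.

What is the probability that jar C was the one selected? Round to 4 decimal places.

For each hypothesis, P(data | H) works out to: P(data | jar A) = (3/11) = 3/11; P(data | jar B) = (4/8) = 1/2; P(data | jar C) = (10/11) = 10/11; P(data | jar D) = (4/5) = 4/5.
The prior-weighted likelihoods are 1/5 · 3/11 = 3/55, 2/5 · 1/2 = 1/5, 1/5 · 10/11 = 2/11, 1/5 · 4/5 = 4/25; these sum to 164/275.
So P(jar C | data) = (2/11) / (164/275) = 25/82.

0.3049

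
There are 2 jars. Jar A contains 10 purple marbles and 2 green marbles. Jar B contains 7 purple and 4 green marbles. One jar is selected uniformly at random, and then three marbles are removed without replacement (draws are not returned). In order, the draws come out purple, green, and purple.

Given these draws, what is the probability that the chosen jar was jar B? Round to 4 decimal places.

0.5545

The likelihood of the observed sequence under each hypothesis: P(data | jar A) = (10/12)(2/11)(9/10) = 3/22; P(data | jar B) = (7/11)(4/10)(6/9) = 28/165.
Weighting by the prior gives 1/2 · 3/22 = 3/44, 1/2 · 28/165 = 14/165; summing to 101/660.
By Bayes' rule, P(jar B | data) = (14/165) / (101/660) = 56/101.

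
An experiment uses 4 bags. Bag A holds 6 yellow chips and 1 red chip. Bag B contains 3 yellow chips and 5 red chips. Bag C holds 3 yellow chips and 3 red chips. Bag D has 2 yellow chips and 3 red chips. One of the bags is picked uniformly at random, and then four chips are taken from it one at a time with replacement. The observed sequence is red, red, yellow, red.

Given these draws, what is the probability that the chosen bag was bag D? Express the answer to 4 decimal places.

0.3556

Under each hypothesis, the probability of the observed sequence is: P(data | bag A) = (1/7)(1/7)(6/7)(1/7) = 0.002499; P(data | bag B) = (5/8)(5/8)(3/8)(5/8) = 0.091553; P(data | bag C) = (3/6)(3/6)(3/6)(3/6) = 0.0625; P(data | bag D) = (3/5)(3/5)(2/5)(3/5) = 0.0864.
Multiplying each by its prior: 1/4 · 0.002499 = 0.00062474, 1/4 · 0.091553 = 0.022888, 1/4 · 0.0625 = 0.015625, 1/4 · 0.0864 = 0.0216; with total 0.060738.
Hence P(bag D | data) = (0.0216) / (0.060738) = 0.35563.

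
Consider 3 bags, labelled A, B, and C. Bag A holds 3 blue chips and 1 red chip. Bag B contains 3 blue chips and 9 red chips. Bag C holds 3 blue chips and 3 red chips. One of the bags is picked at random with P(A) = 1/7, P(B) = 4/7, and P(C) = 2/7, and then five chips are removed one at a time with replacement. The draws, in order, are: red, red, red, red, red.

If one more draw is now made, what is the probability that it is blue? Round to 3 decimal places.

Under each hypothesis, the probability of the observed sequence is: P(data | bag A) = (1/4)(1/4)(1/4)(1/4)(1/4) = 0.00097656; P(data | bag B) = (9/12)(9/12)(9/12)(9/12)(9/12) = 0.2373; P(data | bag C) = (3/6)(3/6)(3/6)(3/6)(3/6) = 0.03125.
The prior-weighted likelihoods are 1/7 · 0.00097656 = 0.00013951, 4/7 · 0.2373 = 0.1356, 2/7 · 0.03125 = 0.0089286; summing to 0.14467.
The posterior is then P(bag A | data) = 0.00096432, P(bag B | data) = 0.93732, P(bag C | data) = 0.061716.
The predictive probability is P(blue next | data) = (3/4)(0.00096432) + (1/4)(0.93732) + (1/2)(0.061716) = 0.26591.

0.266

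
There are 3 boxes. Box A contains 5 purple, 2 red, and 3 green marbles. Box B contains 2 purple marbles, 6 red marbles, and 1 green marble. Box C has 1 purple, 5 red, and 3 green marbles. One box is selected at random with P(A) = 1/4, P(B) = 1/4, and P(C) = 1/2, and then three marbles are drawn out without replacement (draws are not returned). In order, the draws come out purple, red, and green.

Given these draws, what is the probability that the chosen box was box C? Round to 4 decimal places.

For each hypothesis, P(data | H) works out to: P(data | box A) = (5/10)(2/9)(3/8) = 1/24; P(data | box B) = (2/9)(6/8)(1/7) = 1/42; P(data | box C) = (1/9)(5/8)(3/7) = 5/168.
The prior-weighted likelihoods are 1/4 · 1/24 = 1/96, 1/4 · 1/42 = 1/168, 1/2 · 5/168 = 5/336; summing to 1/32.
Therefore the posterior P(box C | data) = (5/336) / (1/32) = 10/21.

0.4762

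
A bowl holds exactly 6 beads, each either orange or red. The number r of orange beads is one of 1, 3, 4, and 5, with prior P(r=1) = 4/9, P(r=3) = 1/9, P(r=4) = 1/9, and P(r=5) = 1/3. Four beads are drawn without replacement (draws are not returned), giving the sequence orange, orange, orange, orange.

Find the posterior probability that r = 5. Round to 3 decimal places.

Under each hypothesis, the probability of the observed sequence is: P(data | r = 1) = (1/6)(0/5) = 0; P(data | r = 3) = (3/6)(2/5)(1/4)(0/3) = 0; P(data | r = 4) = (4/6)(3/5)(2/4)(1/3) = 1/15; P(data | r = 5) = (5/6)(4/5)(3/4)(2/3) = 1/3.
Multiplying each by its prior: 4/9 · 0 = 0, 1/9 · 0 = 0, 1/9 · 1/15 = 1/135, 1/3 · 1/3 = 1/9; these sum to 16/135.
So P(r = 5 | data) = (1/9) / (16/135) = 15/16.

0.938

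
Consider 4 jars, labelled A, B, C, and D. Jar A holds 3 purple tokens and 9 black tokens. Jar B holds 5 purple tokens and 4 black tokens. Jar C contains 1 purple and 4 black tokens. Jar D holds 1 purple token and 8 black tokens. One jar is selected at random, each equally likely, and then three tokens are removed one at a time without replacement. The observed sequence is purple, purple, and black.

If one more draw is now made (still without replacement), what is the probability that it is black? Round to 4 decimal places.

0.5797

For each hypothesis, P(data | H) works out to: P(data | jar A) = (3/12)(2/11)(9/10) = 0.040909; P(data | jar B) = (5/9)(4/8)(4/7) = 0.15873; P(data | jar C) = (1/5)(0/4) = 0; P(data | jar D) = (1/9)(0/8) = 0.
Weighting by the prior gives 1/4 · 0.040909 = 0.010227, 1/4 · 0.15873 = 0.039683, 1/4 · 0 = 0, 1/4 · 0 = 0; these sum to 0.04991.
Normalising, the posterior is P(jar A | data) = 0.20492, P(jar B | data) = 0.79508, P(jar C | data) = 0, P(jar D | data) = 0.
So P(black next | data) = Σ P(black next | H) P(H | data) = (8/9)(0.20492) + (1/2)(0.79508) = 0.57969.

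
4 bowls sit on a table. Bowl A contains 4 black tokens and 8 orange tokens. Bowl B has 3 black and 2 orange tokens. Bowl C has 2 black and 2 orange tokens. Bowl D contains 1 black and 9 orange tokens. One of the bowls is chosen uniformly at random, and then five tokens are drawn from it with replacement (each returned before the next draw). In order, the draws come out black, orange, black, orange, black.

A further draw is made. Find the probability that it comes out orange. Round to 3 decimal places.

0.495

Under each hypothesis, the probability of the observed sequence is: P(data | bowl A) = (4/12)(8/12)(4/12)(8/12)(4/12) = 0.016461; P(data | bowl B) = (3/5)(2/5)(3/5)(2/5)(3/5) = 0.03456; P(data | bowl C) = (2/4)(2/4)(2/4)(2/4)(2/4) = 0.03125; P(data | bowl D) = (1/10)(9/10)(1/10)(9/10)(1/10) = 0.00081.
The prior-weighted likelihoods are 1/4 · 0.016461 = 0.0041152, 1/4 · 0.03456 = 0.00864, 1/4 · 0.03125 = 0.0078125, 1/4 · 0.00081 = 0.0002025; with total 0.02077.
Dividing through by the total gives posterior P(bowl A | data) = 0.19813, P(bowl B | data) = 0.41598, P(bowl C | data) = 0.37614, P(bowl D | data) = 0.0097495.
So P(orange next | data) = Σ P(orange next | H) P(H | data) = (2/3)(0.19813) + (2/5)(0.41598) + (1/2)(0.37614) + (9/10)(0.0097495) = 0.49532.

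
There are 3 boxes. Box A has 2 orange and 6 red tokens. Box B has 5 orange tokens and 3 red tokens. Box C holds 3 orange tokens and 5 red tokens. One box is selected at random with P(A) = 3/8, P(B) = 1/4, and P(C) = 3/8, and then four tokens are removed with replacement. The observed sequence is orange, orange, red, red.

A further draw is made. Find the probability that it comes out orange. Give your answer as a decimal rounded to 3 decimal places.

Compute the likelihood of the observed sequence for each case: P(data | box A) = (2/8)(2/8)(6/8)(6/8) = 0.035156; P(data | box B) = (5/8)(5/8)(3/8)(3/8) = 0.054932; P(data | box C) = (3/8)(3/8)(5/8)(5/8) = 0.054932.
Multiplying each by its prior: 3/8 · 0.035156 = 0.013184, 1/4 · 0.054932 = 0.013733, 3/8 · 0.054932 = 0.020599; these sum to 0.047516.
The posterior is then P(box A | data) = 0.27746, P(box B | data) = 0.28902, P(box C | data) = 0.43353.
The predictive probability is P(orange next | data) = (1/4)(0.27746) + (5/8)(0.28902) + (3/8)(0.43353) = 0.41257.

0.413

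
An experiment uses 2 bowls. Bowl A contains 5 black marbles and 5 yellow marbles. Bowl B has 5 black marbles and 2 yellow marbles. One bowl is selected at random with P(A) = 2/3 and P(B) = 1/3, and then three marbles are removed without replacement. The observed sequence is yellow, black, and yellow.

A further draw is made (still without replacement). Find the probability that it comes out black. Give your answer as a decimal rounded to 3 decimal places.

0.634

Under each hypothesis, the probability of the observed sequence is: P(data | bowl A) = (5/10)(5/9)(4/8) = 5/36; P(data | bowl B) = (2/7)(5/6)(1/5) = 1/21.
The prior-weighted likelihoods are 2/3 · 5/36 = 5/54, 1/3 · 1/21 = 1/63; summing to 41/378.
The posterior is then P(bowl A | data) = 35/41, P(bowl B | data) = 6/41.
Averaging over the posterior, P(black next | data) = (4/7)(35/41) + (1)(6/41) = 26/41.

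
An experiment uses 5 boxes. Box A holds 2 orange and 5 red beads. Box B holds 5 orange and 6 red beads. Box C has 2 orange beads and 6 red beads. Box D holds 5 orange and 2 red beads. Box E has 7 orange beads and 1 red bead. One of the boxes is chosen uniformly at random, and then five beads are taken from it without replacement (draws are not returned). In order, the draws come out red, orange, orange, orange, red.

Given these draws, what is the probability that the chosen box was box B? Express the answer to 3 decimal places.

The likelihood of the observed sequence under each hypothesis: P(data | box A) = (5/7)(2/6)(1/5)(0/4) = 0; P(data | box B) = (6/11)(5/10)(4/9)(3/8)(5/7) = 0.032468; P(data | box C) = (6/8)(2/7)(1/6)(0/5) = 0; P(data | box D) = (2/7)(5/6)(4/5)(3/4)(1/3) = 0.047619; P(data | box E) = (1/8)(7/7)(6/6)(5/5)(0/4) = 0.
The prior-weighted likelihoods are 1/5 · 0 = 0, 1/5 · 0.032468 = 0.0064935, 1/5 · 0 = 0, 1/5 · 0.047619 = 0.0095238, 1/5 · 0 = 0; these sum to 0.016017.
By Bayes' rule, P(box B | data) = (0.0064935) / (0.016017) = 0.40541.

0.405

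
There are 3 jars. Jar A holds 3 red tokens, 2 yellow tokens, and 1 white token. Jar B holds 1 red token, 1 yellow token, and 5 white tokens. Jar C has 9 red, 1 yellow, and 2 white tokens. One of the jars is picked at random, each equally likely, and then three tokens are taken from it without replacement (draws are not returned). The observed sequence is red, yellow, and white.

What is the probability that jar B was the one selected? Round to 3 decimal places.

0.272

The likelihood of the observed sequence under each hypothesis: P(data | jar A) = (3/6)(2/5)(1/4) = 0.05; P(data | jar B) = (1/7)(1/6)(5/5) = 0.02381; P(data | jar C) = (9/12)(1/11)(2/10) = 0.013636.
Weighting by the prior gives 1/3 · 0.05 = 0.016667, 1/3 · 0.02381 = 0.0079365, 1/3 · 0.013636 = 0.0045455; summing to 0.029149.
Hence P(jar B | data) = (0.0079365) / (0.029149) = 0.27228.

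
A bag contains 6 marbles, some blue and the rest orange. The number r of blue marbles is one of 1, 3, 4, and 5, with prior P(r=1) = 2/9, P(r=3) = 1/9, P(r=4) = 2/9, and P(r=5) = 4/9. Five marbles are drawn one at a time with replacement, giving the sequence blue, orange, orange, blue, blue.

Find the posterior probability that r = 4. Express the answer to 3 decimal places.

The likelihood of the observed sequence under each hypothesis: P(data | r = 1) = (1/6)(5/6)(5/6)(1/6)(1/6) = 0.003215; P(data | r = 3) = (3/6)(3/6)(3/6)(3/6)(3/6) = 0.03125; P(data | r = 4) = (4/6)(2/6)(2/6)(4/6)(4/6) = 0.032922; P(data | r = 5) = (5/6)(1/6)(1/6)(5/6)(5/6) = 0.016075.
Multiplying each by its prior: 2/9 · 0.003215 = 0.00071445, 1/9 · 0.03125 = 0.0034722, 2/9 · 0.032922 = 0.007316, 4/9 · 0.016075 = 0.0071445; with total 0.018647.
So P(r = 4 | data) = (0.007316) / (0.018647) = 0.39234.

0.392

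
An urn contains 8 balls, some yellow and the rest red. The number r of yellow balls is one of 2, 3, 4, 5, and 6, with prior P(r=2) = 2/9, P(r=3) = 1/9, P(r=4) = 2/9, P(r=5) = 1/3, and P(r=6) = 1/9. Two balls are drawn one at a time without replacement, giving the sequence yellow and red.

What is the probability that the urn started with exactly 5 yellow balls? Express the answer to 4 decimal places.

0.3516

Under each hypothesis, the probability of the observed sequence is: P(data | r = 2) = (2/8)(6/7) = 3/14; P(data | r = 3) = (3/8)(5/7) = 15/56; P(data | r = 4) = (4/8)(4/7) = 2/7; P(data | r = 5) = (5/8)(3/7) = 15/56; P(data | r = 6) = (6/8)(2/7) = 3/14.
The prior-weighted likelihoods are 2/9 · 3/14 = 1/21, 1/9 · 15/56 = 5/168, 2/9 · 2/7 = 4/63, 1/3 · 15/56 = 5/56, 1/9 · 3/14 = 1/42; summing to 16/63.
Therefore the posterior P(r = 5 | data) = (5/56) / (16/63) = 45/128.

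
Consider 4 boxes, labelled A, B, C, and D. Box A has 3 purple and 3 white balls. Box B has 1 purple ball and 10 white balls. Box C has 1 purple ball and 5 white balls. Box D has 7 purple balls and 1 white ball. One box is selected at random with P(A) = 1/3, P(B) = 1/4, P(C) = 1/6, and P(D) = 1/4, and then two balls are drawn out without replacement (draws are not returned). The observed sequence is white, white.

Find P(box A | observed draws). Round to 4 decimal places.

Compute the likelihood of the observed sequence for each case: P(data | box A) = (3/6)(2/5) = 0.2; P(data | box B) = (10/11)(9/10) = 0.81818; P(data | box C) = (5/6)(4/5) = 0.66667; P(data | box D) = (1/8)(0/7) = 0.
The prior-weighted likelihoods are 1/3 · 0.2 = 0.066667, 1/4 · 0.81818 = 0.20455, 1/6 · 0.66667 = 0.11111, 1/4 · 0 = 0; with total 0.38232.
So P(box A | data) = (0.066667) / (0.38232) = 0.17437.

0.1744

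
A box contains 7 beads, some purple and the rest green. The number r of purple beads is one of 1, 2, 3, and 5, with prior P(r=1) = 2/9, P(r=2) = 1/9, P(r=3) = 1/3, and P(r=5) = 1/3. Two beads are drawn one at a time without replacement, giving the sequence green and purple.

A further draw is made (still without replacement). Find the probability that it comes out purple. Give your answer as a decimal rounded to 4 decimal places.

0.4591

Compute the likelihood of the observed sequence for each case: P(data | r = 1) = (6/7)(1/6) = 1/7; P(data | r = 2) = (5/7)(2/6) = 5/21; P(data | r = 3) = (4/7)(3/6) = 2/7; P(data | r = 5) = (2/7)(5/6) = 5/21.
Weighting by the prior gives 2/9 · 1/7 = 2/63, 1/9 · 5/21 = 5/189, 1/3 · 2/7 = 2/21, 1/3 · 5/21 = 5/63; summing to 44/189.
Dividing through by the total gives posterior P(r = 1 | data) = 3/22, P(r = 2 | data) = 5/44, P(r = 3 | data) = 9/22, P(r = 5 | data) = 15/44.
So P(purple next | data) = Σ P(purple next | H) P(H | data) = (0)(3/22) + (1/5)(5/44) + (2/5)(9/22) + (4/5)(15/44) = 101/220.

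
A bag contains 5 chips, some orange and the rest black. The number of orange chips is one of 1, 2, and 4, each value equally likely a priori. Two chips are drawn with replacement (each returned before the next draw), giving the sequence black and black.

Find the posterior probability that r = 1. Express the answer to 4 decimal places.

0.6154

Under each hypothesis, the probability of the observed sequence is: P(data | r = 1) = (4/5)(4/5) = 16/25; P(data | r = 2) = (3/5)(3/5) = 9/25; P(data | r = 4) = (1/5)(1/5) = 1/25.
The prior-weighted likelihoods are 1/3 · 16/25 = 16/75, 1/3 · 9/25 = 3/25, 1/3 · 1/25 = 1/75; summing to 26/75.
By Bayes' rule, P(r = 1 | data) = (16/75) / (26/75) = 8/13.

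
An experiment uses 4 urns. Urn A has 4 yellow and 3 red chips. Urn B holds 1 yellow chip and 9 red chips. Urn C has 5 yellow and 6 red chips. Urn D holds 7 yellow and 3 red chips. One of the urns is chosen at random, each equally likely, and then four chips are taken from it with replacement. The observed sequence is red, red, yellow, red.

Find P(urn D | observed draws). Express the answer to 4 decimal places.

0.0898

The likelihood of the observed sequence under each hypothesis: P(data | urn A) = (3/7)(3/7)(4/7)(3/7) = 0.044981; P(data | urn B) = (9/10)(9/10)(1/10)(9/10) = 0.0729; P(data | urn C) = (6/11)(6/11)(5/11)(6/11) = 0.073765; P(data | urn D) = (3/10)(3/10)(7/10)(3/10) = 0.0189.
The prior-weighted likelihoods are 1/4 · 0.044981 = 0.011245, 1/4 · 0.0729 = 0.018225, 1/4 · 0.073765 = 0.018441, 1/4 · 0.0189 = 0.004725; summing to 0.052637.
By Bayes' rule, P(urn D | data) = (0.004725) / (0.052637) = 0.089766.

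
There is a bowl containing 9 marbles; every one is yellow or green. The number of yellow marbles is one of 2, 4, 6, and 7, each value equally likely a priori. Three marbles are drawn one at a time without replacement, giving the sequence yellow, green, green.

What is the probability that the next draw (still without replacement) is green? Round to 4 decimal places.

Compute the likelihood of the observed sequence for each case: P(data | r = 2) = (2/9)(7/8)(6/7) = 0.16667; P(data | r = 4) = (4/9)(5/8)(4/7) = 0.15873; P(data | r = 6) = (6/9)(3/8)(2/7) = 0.071429; P(data | r = 7) = (7/9)(2/8)(1/7) = 0.027778.
Weighting by the prior gives 1/4 · 0.16667 = 0.041667, 1/4 · 0.15873 = 0.039683, 1/4 · 0.071429 = 0.017857, 1/4 · 0.027778 = 0.0069444; summing to 0.10615.
The posterior is then P(r = 2 | data) = 0.39252, P(r = 4 | data) = 0.37383, P(r = 6 | data) = 0.16822, P(r = 7 | data) = 0.065421.
Averaging over the posterior, P(green next | data) = (5/6)(0.39252) + (1/2)(0.37383) + (1/6)(0.16822) + (0)(0.065421) = 0.54206.

0.5421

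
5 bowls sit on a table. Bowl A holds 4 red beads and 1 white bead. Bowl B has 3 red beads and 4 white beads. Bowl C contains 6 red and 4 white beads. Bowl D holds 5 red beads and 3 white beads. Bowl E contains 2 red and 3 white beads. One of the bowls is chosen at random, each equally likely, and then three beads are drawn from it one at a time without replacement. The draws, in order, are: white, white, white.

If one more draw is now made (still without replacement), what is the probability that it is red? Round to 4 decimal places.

For each hypothesis, P(data | H) works out to: P(data | bowl A) = (1/5)(0/4) = 0; P(data | bowl B) = (4/7)(3/6)(2/5) = 0.11429; P(data | bowl C) = (4/10)(3/9)(2/8) = 0.033333; P(data | bowl D) = (3/8)(2/7)(1/6) = 0.017857; P(data | bowl E) = (3/5)(2/4)(1/3) = 0.1.
Multiplying each by its prior: 1/5 · 0 = 0, 1/5 · 0.11429 = 0.022857, 1/5 · 0.033333 = 0.0066667, 1/5 · 0.017857 = 0.0035714, 1/5 · 0.1 = 0.02; with total 0.053095.
Normalising, the posterior is P(bowl A | data) = 0, P(bowl B | data) = 0.43049, P(bowl C | data) = 0.12556, P(bowl D | data) = 0.067265, P(bowl E | data) = 0.37668.
So P(red next | data) = Σ P(red next | H) P(H | data) = (3/4)(0.43049) + (6/7)(0.12556) + (1)(0.067265) + (1)(0.37668) = 0.87444.

0.8744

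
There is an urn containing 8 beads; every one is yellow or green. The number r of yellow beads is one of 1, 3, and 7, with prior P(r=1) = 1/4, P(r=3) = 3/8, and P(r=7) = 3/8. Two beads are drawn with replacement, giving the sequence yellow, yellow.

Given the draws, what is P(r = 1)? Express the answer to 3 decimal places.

Compute the likelihood of the observed sequence for each case: P(data | r = 1) = (1/8)(1/8) = 1/64; P(data | r = 3) = (3/8)(3/8) = 9/64; P(data | r = 7) = (7/8)(7/8) = 49/64.
The prior-weighted likelihoods are 1/4 · 1/64 = 1/256, 3/8 · 9/64 = 27/512, 3/8 · 49/64 = 147/512; with total 11/32.
Therefore the posterior P(r = 1 | data) = (1/256) / (11/32) = 1/88.

0.011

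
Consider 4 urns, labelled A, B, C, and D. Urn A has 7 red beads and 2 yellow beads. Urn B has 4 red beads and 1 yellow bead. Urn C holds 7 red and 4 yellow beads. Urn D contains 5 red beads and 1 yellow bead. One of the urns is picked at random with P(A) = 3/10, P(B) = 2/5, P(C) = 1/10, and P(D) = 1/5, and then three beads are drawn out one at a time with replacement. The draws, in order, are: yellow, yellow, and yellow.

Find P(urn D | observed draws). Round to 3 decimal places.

Compute the likelihood of the observed sequence for each case: P(data | urn A) = (2/9)(2/9)(2/9) = 0.010974; P(data | urn B) = (1/5)(1/5)(1/5) = 0.008; P(data | urn C) = (4/11)(4/11)(4/11) = 0.048084; P(data | urn D) = (1/6)(1/6)(1/6) = 0.0046296.
The prior-weighted likelihoods are 3/10 · 0.010974 = 0.0032922, 2/5 · 0.008 = 0.0032, 1/10 · 0.048084 = 0.0048084, 1/5 · 0.0046296 = 0.00092593; these sum to 0.012227.
Therefore the posterior P(urn D | data) = (0.00092593) / (0.012227) = 0.075731.

0.076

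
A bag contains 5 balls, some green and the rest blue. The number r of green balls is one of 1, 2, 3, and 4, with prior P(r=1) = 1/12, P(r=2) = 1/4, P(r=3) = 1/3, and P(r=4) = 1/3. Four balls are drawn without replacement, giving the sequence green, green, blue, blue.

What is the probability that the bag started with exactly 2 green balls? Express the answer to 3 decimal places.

0.429

The likelihood of the observed sequence under each hypothesis: P(data | r = 1) = (1/5)(0/4) = 0; P(data | r = 2) = (2/5)(1/4)(3/3)(2/2) = 1/10; P(data | r = 3) = (3/5)(2/4)(2/3)(1/2) = 1/10; P(data | r = 4) = (4/5)(3/4)(1/3)(0/2) = 0.
Weighting by the prior gives 1/12 · 0 = 0, 1/4 · 1/10 = 1/40, 1/3 · 1/10 = 1/30, 1/3 · 0 = 0; with total 7/120.
So P(r = 2 | data) = (1/40) / (7/120) = 3/7.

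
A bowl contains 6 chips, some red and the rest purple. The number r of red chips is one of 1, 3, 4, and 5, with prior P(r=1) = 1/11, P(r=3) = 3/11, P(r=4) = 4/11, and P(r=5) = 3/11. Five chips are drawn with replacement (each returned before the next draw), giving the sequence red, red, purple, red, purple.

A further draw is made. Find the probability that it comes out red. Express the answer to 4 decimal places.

Under each hypothesis, the probability of the observed sequence is: P(data | r = 1) = (1/6)(1/6)(5/6)(1/6)(5/6) = 0.003215; P(data | r = 3) = (3/6)(3/6)(3/6)(3/6)(3/6) = 0.03125; P(data | r = 4) = (4/6)(4/6)(2/6)(4/6)(2/6) = 0.032922; P(data | r = 5) = (5/6)(5/6)(1/6)(5/6)(1/6) = 0.016075.
Multiplying each by its prior: 1/11 · 0.003215 = 0.00029227, 3/11 · 0.03125 = 0.0085227, 4/11 · 0.032922 = 0.011972, 3/11 · 0.016075 = 0.0043841; these sum to 0.025171.
The posterior is then P(r = 1 | data) = 0.011612, P(r = 3 | data) = 0.3386, P(r = 4 | data) = 0.47562, P(r = 5 | data) = 0.17418.
The predictive probability is P(red next | data) = (1/6)(0.011612) + (1/2)(0.3386) + (2/3)(0.47562) + (5/6)(0.17418) = 0.63346.

0.6335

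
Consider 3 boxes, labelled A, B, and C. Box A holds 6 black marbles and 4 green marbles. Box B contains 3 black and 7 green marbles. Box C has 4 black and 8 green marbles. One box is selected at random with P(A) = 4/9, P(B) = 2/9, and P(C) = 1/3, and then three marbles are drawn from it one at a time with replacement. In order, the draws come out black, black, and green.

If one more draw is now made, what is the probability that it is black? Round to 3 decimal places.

Compute the likelihood of the observed sequence for each case: P(data | box A) = (6/10)(6/10)(4/10) = 0.144; P(data | box B) = (3/10)(3/10)(7/10) = 0.063; P(data | box C) = (4/12)(4/12)(8/12) = 0.074074.
The prior-weighted likelihoods are 4/9 · 0.144 = 0.064, 2/9 · 0.063 = 0.014, 1/3 · 0.074074 = 0.024691; with total 0.10269.
The posterior is then P(box A | data) = 0.62323, P(box B | data) = 0.13633, P(box C | data) = 0.24044.
Averaging over the posterior, P(black next | data) = (3/5)(0.62323) + (3/10)(0.13633) + (1/3)(0.24044) = 0.49498.

0.495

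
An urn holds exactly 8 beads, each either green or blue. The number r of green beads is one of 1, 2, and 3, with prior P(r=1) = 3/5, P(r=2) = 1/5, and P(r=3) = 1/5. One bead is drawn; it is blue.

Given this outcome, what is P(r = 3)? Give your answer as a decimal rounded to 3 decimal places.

0.156

For each hypothesis, P(data | H) works out to: P(data | r = 1) = (7/8) = 7/8; P(data | r = 2) = (6/8) = 3/4; P(data | r = 3) = (5/8) = 5/8.
Multiplying each by its prior: 3/5 · 7/8 = 21/40, 1/5 · 3/4 = 3/20, 1/5 · 5/8 = 1/8; with total 4/5.
So P(r = 3 | data) = (1/8) / (4/5) = 5/32.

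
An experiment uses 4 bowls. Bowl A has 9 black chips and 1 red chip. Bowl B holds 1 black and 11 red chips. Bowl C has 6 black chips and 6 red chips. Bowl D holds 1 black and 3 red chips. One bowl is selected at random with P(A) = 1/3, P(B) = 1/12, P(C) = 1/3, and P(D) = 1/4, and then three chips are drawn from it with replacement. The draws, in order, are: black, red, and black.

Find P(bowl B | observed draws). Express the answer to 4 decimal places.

Compute the likelihood of the observed sequence for each case: P(data | bowl A) = (9/10)(1/10)(9/10) = 0.081; P(data | bowl B) = (1/12)(11/12)(1/12) = 0.0063657; P(data | bowl C) = (6/12)(6/12)(6/12) = 0.125; P(data | bowl D) = (1/4)(3/4)(1/4) = 0.046875.
Multiplying each by its prior: 1/3 · 0.081 = 0.027, 1/12 · 0.0063657 = 0.00053048, 1/3 · 0.125 = 0.041667, 1/4 · 0.046875 = 0.011719; with total 0.080916.
Hence P(bowl B | data) = (0.00053048) / (0.080916) = 0.0065559.

0.0066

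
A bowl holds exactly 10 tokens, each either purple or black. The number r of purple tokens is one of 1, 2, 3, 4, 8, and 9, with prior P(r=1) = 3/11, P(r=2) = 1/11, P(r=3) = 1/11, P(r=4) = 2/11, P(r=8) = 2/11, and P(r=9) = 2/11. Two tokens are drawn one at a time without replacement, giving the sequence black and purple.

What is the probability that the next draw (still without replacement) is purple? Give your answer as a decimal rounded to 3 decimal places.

Under each hypothesis, the probability of the observed sequence is: P(data | r = 1) = (9/10)(1/9) = 1/10; P(data | r = 2) = (8/10)(2/9) = 8/45; P(data | r = 3) = (7/10)(3/9) = 7/30; P(data | r = 4) = (6/10)(4/9) = 4/15; P(data | r = 8) = (2/10)(8/9) = 8/45; P(data | r = 9) = (1/10)(9/9) = 1/10.
Weighting by the prior gives 3/11 · 1/10 = 3/110, 1/11 · 8/45 = 8/495, 1/11 · 7/30 = 7/330, 2/11 · 4/15 = 8/165, 2/11 · 8/45 = 16/495, 2/11 · 1/10 = 1/55; with total 9/55.
The posterior is then P(r = 1 | data) = 1/6, P(r = 2 | data) = 8/81, P(r = 3 | data) = 7/54, P(r = 4 | data) = 8/27, P(r = 8 | data) = 16/81, P(r = 9 | data) = 1/9.
So P(purple next | data) = Σ P(purple next | H) P(H | data) = (0)(1/6) + (1/8)(8/81) + (1/4)(7/54) + (3/8)(8/27) + (7/8)(16/81) + (1)(1/9) = 95/216.

0.440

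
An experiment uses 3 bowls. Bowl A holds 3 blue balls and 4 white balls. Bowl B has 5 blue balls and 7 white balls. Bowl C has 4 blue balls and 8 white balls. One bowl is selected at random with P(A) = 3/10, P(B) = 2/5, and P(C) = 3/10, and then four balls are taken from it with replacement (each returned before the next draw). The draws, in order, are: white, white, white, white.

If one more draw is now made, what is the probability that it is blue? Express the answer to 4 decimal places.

The likelihood of the observed sequence under each hypothesis: P(data | bowl A) = (4/7)(4/7)(4/7)(4/7) = 0.10662; P(data | bowl B) = (7/12)(7/12)(7/12)(7/12) = 0.11579; P(data | bowl C) = (8/12)(8/12)(8/12)(8/12) = 0.19753.
The prior-weighted likelihoods are 3/10 · 0.10662 = 0.031987, 2/5 · 0.11579 = 0.046316, 3/10 · 0.19753 = 0.059259; summing to 0.13756.
Normalising, the posterior is P(bowl A | data) = 0.23253, P(bowl B | data) = 0.33669, P(bowl C | data) = 0.43078.
The predictive probability is P(blue next | data) = (3/7)(0.23253) + (5/12)(0.33669) + (1/3)(0.43078) = 0.38354.

0.3835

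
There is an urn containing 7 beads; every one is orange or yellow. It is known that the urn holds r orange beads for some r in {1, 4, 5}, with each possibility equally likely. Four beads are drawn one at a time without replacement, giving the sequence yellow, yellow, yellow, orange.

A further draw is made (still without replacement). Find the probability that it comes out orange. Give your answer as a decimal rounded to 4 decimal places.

Under each hypothesis, the probability of the observed sequence is: P(data | r = 1) = (6/7)(5/6)(4/5)(1/4) = 1/7; P(data | r = 4) = (3/7)(2/6)(1/5)(4/4) = 1/35; P(data | r = 5) = (2/7)(1/6)(0/5) = 0.
The prior-weighted likelihoods are 1/3 · 1/7 = 1/21, 1/3 · 1/35 = 1/105, 1/3 · 0 = 0; summing to 2/35.
Normalising, the posterior is P(r = 1 | data) = 5/6, P(r = 4 | data) = 1/6, P(r = 5 | data) = 0.
So P(orange next | data) = Σ P(orange next | H) P(H | data) = (0)(5/6) + (1)(1/6) = 1/6.

0.1667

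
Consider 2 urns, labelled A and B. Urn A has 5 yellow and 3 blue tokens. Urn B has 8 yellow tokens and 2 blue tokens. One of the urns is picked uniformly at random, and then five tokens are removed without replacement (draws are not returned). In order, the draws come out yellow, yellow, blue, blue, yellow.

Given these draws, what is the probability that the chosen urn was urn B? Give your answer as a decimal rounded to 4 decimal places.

0.2932

The likelihood of the observed sequence under each hypothesis: P(data | urn A) = (5/8)(4/7)(3/6)(2/5)(3/4) = 0.053571; P(data | urn B) = (8/10)(7/9)(2/8)(1/7)(6/6) = 0.022222.
Weighting by the prior gives 1/2 · 0.053571 = 0.026786, 1/2 · 0.022222 = 0.011111; with total 0.037897.
Hence P(urn B | data) = (0.011111) / (0.037897) = 0.29319.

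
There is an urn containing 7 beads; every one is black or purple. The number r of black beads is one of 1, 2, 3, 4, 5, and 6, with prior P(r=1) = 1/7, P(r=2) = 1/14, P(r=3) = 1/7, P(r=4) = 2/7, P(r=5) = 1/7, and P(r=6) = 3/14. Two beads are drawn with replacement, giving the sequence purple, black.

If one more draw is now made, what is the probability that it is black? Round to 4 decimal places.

0.5455

For each hypothesis, P(data | H) works out to: P(data | r = 1) = (6/7)(1/7) = 6/49; P(data | r = 2) = (5/7)(2/7) = 10/49; P(data | r = 3) = (4/7)(3/7) = 12/49; P(data | r = 4) = (3/7)(4/7) = 12/49; P(data | r = 5) = (2/7)(5/7) = 10/49; P(data | r = 6) = (1/7)(6/7) = 6/49.
The prior-weighted likelihoods are 1/7 · 6/49 = 6/343, 1/14 · 10/49 = 5/343, 1/7 · 12/49 = 12/343, 2/7 · 12/49 = 24/343, 1/7 · 10/49 = 10/343, 3/14 · 6/49 = 9/343; with total 66/343.
Normalising, the posterior is P(r = 1 | data) = 1/11, P(r = 2 | data) = 5/66, P(r = 3 | data) = 2/11, P(r = 4 | data) = 4/11, P(r = 5 | data) = 5/33, P(r = 6 | data) = 3/22.
So P(black next | data) = Σ P(black next | H) P(H | data) = (1/7)(1/11) + (2/7)(5/66) + (3/7)(2/11) + (4/7)(4/11) + (5/7)(5/33) + (6/7)(3/22) = 6/11.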